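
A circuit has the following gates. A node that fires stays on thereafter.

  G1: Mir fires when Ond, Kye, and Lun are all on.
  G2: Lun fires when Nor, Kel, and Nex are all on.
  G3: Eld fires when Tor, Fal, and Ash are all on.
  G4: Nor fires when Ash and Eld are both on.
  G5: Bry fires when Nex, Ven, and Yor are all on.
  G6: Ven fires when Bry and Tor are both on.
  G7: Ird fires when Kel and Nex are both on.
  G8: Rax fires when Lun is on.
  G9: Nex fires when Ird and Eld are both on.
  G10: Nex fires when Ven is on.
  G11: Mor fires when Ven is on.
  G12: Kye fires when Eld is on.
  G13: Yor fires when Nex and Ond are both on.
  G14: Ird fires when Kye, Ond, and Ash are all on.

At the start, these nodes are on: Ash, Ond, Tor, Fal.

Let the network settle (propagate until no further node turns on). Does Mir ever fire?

Mir would need Ond, Kye, and Lun (G1), but Lun never turns on.

No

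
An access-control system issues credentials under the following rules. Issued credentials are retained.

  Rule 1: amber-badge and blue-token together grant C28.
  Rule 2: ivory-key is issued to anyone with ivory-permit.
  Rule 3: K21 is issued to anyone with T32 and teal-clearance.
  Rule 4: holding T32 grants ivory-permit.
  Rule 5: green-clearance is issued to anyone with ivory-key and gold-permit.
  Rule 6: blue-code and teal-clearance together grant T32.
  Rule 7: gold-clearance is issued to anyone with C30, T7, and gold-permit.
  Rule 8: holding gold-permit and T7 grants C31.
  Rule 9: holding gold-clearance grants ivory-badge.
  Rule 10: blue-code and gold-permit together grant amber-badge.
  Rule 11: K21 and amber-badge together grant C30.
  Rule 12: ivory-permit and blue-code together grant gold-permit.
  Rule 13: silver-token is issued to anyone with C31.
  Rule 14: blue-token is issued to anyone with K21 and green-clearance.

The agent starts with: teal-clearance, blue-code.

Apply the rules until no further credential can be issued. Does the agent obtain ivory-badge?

ivory-badge would need gold-clearance (Rule 9), but gold-clearance is never granted.

No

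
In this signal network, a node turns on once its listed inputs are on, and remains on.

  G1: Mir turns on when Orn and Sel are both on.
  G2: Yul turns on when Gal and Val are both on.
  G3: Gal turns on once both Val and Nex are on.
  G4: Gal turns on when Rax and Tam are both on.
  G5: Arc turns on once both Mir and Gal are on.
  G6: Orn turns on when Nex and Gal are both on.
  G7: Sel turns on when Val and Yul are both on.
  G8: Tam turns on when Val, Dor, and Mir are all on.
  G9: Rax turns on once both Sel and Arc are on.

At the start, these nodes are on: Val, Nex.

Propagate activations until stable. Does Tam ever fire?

Tam would need Val, Dor, and Mir (G8), but Dor never turns on.

No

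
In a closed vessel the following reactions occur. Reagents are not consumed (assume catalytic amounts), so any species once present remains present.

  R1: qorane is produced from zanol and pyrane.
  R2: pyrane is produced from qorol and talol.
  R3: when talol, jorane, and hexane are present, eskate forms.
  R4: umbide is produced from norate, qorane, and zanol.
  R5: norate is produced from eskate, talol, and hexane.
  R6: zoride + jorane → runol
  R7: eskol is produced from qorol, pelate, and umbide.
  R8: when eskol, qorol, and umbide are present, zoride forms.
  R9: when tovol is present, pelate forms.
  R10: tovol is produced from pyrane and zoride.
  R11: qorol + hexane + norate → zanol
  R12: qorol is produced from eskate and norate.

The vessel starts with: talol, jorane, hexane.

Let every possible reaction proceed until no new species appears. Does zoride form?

zoride would need eskol, qorol, and umbide (R8), but eskol never forms.

No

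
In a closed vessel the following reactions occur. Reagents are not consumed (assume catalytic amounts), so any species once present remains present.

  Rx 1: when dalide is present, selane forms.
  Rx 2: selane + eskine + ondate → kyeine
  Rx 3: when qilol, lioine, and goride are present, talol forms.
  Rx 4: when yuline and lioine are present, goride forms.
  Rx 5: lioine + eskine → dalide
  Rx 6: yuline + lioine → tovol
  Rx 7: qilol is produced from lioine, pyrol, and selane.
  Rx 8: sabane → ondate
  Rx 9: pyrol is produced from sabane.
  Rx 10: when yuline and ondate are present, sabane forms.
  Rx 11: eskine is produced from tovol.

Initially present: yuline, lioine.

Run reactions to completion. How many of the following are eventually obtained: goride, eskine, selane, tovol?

4

yuline and lioine present → tovol forms (Rx 6).
yuline and lioine present → goride forms (Rx 4).
tovol present → eskine forms (Rx 11).
lioine and eskine present → dalide forms (Rx 5).
dalide present → selane forms (Rx 1).
goride: reached.
eskine: reached.
selane: reached.
tovol: reached.
All 4 are reached.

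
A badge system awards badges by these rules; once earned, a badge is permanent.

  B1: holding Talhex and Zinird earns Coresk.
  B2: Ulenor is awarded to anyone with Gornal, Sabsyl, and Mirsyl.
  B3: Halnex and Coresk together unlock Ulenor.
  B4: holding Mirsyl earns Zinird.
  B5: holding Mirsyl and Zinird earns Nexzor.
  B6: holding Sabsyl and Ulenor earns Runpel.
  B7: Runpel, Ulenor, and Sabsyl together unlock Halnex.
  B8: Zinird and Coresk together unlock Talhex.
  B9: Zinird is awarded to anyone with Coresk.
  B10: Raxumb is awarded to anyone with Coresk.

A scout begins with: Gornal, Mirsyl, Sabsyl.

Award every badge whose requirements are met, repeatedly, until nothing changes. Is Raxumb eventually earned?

No

Raxumb would need Coresk (B10), but Coresk is never earned.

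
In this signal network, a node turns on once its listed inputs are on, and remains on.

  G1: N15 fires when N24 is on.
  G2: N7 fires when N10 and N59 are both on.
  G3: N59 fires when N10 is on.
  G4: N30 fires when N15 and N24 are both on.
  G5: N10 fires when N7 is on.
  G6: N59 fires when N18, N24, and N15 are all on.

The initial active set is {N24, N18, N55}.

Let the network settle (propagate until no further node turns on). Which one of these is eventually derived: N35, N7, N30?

G1: N24 on → N15 on.
N15 and N24 are on, so N30 fires (G4).
N7 would need N10 and N59 (G2), but N10 never turns on. No rule produces N35, and it is not given.

N30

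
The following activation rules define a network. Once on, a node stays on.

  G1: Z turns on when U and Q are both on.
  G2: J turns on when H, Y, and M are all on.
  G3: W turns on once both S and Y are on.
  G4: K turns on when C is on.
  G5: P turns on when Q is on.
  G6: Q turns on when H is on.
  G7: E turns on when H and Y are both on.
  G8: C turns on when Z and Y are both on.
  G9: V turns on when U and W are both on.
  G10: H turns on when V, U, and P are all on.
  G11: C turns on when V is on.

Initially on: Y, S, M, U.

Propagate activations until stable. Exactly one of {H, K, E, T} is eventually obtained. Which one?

K

S and Y are on, so W turns on (G3).
U and W are on, so V turns on (G9).
V is on, so C turns on (G11).
G4: C on → K on.
H would need V, U, and P (G10), but P never turns on. E would need H and Y (G7), but H never turns on. No rule produces T, and it is not given.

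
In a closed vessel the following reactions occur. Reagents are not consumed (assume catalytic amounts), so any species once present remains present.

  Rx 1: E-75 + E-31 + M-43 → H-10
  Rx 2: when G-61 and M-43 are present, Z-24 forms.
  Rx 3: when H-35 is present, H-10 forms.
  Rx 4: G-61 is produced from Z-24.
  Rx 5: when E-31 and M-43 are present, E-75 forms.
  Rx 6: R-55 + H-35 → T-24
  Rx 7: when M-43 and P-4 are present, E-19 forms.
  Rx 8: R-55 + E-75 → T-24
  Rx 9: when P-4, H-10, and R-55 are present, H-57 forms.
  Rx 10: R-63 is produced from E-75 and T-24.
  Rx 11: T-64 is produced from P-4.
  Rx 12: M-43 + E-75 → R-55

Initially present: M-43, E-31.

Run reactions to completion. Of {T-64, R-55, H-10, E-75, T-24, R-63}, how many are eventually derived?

E-31 and M-43 present → E-75 forms (Rx 5).
M-43 and E-75 present → R-55 forms (Rx 12).
E-75, E-31, and M-43 present → H-10 forms (Rx 1).
R-55 and E-75 present → T-24 forms (Rx 8).
E-75 and T-24 present → R-63 forms (Rx 10).
T-64 would need P-4 (Rx 11), but P-4 never forms.
R-55: reached.
H-10: reached.
E-75: reached.
T-24: reached.
R-63: reached.
Reached: R-55, H-10, E-75, T-24, and R-63 — 5 of the 6.

5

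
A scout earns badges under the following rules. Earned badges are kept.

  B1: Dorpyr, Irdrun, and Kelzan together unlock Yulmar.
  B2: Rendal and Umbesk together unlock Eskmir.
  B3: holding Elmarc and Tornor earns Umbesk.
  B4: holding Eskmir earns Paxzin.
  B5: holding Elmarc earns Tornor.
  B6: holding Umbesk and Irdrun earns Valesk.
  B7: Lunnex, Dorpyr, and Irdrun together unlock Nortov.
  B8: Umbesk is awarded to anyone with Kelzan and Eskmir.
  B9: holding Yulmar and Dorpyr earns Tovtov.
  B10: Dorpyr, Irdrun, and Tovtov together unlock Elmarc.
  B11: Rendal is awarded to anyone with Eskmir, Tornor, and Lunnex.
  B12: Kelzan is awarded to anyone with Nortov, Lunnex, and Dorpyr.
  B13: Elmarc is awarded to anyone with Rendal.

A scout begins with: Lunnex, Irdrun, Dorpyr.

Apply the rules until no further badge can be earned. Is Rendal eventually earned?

No

Rendal would need Eskmir, Tornor, and Lunnex (B11), but Eskmir is never earned.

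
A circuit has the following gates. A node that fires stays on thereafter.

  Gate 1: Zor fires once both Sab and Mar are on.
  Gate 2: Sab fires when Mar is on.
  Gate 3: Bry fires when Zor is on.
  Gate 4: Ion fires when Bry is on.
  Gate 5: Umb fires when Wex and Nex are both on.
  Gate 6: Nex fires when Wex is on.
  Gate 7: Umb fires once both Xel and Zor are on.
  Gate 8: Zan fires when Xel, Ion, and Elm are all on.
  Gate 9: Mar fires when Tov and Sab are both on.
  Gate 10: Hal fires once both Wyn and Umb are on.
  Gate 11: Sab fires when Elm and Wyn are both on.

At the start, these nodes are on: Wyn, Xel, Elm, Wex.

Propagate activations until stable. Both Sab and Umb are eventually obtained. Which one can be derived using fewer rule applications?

Sab: Gate 11: Elm and Wyn on → Sab on. [1 rule application]
Umb: Wex is on, so Nex fires (Gate 6). Wex and Nex are on, so Umb fires (Gate 5). [2 rule applications]
Sab needs fewer.

Sab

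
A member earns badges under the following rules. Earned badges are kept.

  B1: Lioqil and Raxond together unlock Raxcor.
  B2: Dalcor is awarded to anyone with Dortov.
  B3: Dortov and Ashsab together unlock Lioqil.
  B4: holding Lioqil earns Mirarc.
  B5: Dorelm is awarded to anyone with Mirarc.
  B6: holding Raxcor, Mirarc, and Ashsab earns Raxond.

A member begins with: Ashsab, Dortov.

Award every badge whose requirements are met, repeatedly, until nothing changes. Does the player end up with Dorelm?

Yes

With Dortov and Ashsab, Lioqil is earned (B3).
With Lioqil, Mirarc is earned (B4).
With Mirarc, Dorelm is earned (B5).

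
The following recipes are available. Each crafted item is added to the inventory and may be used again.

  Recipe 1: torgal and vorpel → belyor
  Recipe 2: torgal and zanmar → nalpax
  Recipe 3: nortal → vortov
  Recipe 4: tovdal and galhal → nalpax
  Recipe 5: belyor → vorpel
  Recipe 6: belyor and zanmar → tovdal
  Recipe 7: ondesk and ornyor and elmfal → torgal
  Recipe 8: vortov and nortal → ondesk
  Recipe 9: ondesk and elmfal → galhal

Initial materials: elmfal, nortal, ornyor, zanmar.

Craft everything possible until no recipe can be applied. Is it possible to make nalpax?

nortal → vortov (Recipe 3).
Using Recipe 8, vortov and nortal make ondesk.
ondesk and ornyor and elmfal → torgal (Recipe 7).
torgal and zanmar → nalpax (Recipe 2).

Yes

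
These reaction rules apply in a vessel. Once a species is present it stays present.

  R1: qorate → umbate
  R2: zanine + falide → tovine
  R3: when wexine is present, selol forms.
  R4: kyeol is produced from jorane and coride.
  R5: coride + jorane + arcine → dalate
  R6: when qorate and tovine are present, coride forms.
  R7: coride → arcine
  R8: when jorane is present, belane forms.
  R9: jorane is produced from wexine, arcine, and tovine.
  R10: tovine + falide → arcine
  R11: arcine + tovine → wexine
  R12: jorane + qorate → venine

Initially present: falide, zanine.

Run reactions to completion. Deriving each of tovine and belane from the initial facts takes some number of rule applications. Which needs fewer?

tovine: zanine and falide present → tovine forms (R2). [1 rule application]
belane: zanine and falide present → tovine forms (R2). tovine and falide present → arcine forms (R10). arcine and tovine present → wexine forms (R11). wexine, arcine, and tovine present → jorane forms (R9). jorane present → belane forms (R8). [5 rule applications]
tovine needs fewer.

tovine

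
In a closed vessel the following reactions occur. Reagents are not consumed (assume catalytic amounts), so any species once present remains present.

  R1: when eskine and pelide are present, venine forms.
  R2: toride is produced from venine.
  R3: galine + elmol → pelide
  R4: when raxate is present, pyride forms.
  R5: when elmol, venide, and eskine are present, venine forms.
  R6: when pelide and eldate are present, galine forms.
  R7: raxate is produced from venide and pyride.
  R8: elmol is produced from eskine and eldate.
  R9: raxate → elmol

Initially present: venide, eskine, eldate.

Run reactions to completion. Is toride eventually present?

eskine and eldate present → elmol forms (R8).
elmol, venide, and eskine present → venine forms (R5).
venine present → toride forms (R2).

Yes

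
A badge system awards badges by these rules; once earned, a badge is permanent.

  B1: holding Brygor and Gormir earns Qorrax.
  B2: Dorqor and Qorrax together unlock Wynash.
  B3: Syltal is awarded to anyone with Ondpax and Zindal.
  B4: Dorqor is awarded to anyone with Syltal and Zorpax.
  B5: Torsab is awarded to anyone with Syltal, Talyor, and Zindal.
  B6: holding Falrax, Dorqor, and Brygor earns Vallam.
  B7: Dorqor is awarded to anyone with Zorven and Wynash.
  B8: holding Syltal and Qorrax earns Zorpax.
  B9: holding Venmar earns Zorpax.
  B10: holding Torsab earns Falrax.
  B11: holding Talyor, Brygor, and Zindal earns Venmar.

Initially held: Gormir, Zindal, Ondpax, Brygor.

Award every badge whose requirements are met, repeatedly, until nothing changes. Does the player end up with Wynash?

With Ondpax and Zindal, Syltal is earned (B3).
With Brygor and Gormir, Qorrax is earned (B1).
With Syltal and Qorrax, Zorpax is earned (B8).
With Syltal and Zorpax, Dorqor is earned (B4).
With Dorqor and Qorrax, Wynash is earned (B2).

Yes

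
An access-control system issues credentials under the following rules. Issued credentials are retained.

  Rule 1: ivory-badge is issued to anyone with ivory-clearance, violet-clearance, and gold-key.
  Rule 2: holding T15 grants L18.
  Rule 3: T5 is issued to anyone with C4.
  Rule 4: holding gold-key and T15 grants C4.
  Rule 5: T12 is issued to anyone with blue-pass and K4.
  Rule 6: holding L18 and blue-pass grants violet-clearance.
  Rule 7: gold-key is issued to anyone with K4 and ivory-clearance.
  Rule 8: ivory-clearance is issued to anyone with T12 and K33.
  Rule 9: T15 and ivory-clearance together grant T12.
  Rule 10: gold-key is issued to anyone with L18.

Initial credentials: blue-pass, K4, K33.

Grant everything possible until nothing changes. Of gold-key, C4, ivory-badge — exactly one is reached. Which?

Holding blue-pass and K4 grants T12 (Rule 5).
Holding T12 and K33 grants ivory-clearance (Rule 8).
Holding K4 and ivory-clearance grants gold-key (Rule 7).
ivory-badge would need ivory-clearance, violet-clearance, and gold-key (Rule 1), but violet-clearance is never granted. C4 would need gold-key and T15 (Rule 4), but T15 is never granted.

gold-key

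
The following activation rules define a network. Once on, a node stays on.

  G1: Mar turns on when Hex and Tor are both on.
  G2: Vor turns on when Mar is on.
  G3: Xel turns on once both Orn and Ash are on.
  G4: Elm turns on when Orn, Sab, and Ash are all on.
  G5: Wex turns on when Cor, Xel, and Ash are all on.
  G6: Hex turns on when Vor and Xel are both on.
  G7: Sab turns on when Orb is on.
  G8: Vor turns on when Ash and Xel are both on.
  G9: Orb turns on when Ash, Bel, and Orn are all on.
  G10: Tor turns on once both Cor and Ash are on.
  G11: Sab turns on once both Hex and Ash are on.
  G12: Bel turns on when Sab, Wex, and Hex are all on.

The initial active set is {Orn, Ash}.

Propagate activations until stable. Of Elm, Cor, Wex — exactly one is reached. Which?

Elm

Orn and Ash are on, so Xel turns on (G3).
G8: Ash and Xel on → Vor on.
Vor and Xel are on, so Hex turns on (G6).
G11: Hex and Ash on → Sab on.
G4: Orn, Sab, and Ash on → Elm on.
Wex would need Cor, Xel, and Ash (G5), but Cor never turns on. No rule produces Cor, and it is not given.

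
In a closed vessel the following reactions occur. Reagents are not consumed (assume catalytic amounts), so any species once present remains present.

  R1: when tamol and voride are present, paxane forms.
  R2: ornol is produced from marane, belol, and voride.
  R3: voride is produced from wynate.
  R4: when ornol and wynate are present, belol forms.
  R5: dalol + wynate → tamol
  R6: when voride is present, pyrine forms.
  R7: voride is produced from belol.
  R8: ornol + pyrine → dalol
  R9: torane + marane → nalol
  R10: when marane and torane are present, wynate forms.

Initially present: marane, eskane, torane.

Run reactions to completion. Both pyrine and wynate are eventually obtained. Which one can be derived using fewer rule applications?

wynate

wynate: marane and torane present → wynate forms (R10). [1 rule application]
pyrine: marane and torane present → wynate forms (R10). wynate present → voride forms (R3). voride present → pyrine forms (R6). [3 rule applications]
wynate needs fewer.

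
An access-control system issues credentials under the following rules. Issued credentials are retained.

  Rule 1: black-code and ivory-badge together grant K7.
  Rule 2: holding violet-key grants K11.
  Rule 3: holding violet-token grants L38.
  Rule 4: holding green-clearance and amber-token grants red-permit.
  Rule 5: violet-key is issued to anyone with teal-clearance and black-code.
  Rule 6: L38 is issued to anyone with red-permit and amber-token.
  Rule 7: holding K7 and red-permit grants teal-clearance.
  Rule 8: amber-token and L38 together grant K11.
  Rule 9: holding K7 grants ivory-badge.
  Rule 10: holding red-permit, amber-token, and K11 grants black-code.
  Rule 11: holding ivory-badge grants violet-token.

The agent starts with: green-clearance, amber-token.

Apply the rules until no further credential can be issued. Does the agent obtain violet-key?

violet-key would need teal-clearance and black-code (Rule 5), but teal-clearance is never granted.

No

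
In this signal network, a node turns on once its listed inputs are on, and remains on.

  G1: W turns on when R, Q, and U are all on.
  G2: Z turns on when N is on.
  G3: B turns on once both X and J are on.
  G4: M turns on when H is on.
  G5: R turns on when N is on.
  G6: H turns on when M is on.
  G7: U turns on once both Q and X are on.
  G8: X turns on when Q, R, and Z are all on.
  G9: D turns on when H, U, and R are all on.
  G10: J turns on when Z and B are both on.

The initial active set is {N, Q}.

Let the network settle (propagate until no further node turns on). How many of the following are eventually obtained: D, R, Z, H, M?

G5: N on → R on.
N is on, so Z turns on (G2).
D would need H, U, and R (G9), but H never turns on.
R: reached.
Z: reached.
H would need M (G6), but M never turns on.
M would need H (G4), but H never turns on.
Reached: R and Z — 2 of the 5.

2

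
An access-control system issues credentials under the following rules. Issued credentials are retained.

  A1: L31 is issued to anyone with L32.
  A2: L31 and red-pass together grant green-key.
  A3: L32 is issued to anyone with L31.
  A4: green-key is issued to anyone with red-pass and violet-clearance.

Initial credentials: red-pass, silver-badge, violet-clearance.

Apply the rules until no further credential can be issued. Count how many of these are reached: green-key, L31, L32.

1

Holding red-pass and violet-clearance grants green-key (A4).
green-key: reached.
L31 would need L32 (A1), but L32 is never granted.
L32 would need L31 (A3), but L31 is never granted.
Reached: green-key — 1 of the 3.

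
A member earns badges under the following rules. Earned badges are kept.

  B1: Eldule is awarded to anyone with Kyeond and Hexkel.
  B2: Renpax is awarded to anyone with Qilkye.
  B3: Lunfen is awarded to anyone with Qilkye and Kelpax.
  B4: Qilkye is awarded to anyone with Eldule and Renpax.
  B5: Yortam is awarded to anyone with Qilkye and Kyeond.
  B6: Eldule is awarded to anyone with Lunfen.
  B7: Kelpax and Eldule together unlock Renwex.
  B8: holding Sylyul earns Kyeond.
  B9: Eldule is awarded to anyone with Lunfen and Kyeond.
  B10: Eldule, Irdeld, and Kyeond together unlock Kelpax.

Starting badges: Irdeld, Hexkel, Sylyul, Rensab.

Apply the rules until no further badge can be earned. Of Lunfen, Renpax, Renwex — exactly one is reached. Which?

Renwex

With Sylyul, Kyeond is earned (B8).
With Kyeond and Hexkel, Eldule is earned (B1).
With Eldule, Irdeld, and Kyeond, Kelpax is earned (B10).
With Kelpax and Eldule, Renwex is earned (B7).
Lunfen would need Qilkye and Kelpax (B3), but Qilkye is never earned. Renpax would need Qilkye (B2), but Qilkye is never earned.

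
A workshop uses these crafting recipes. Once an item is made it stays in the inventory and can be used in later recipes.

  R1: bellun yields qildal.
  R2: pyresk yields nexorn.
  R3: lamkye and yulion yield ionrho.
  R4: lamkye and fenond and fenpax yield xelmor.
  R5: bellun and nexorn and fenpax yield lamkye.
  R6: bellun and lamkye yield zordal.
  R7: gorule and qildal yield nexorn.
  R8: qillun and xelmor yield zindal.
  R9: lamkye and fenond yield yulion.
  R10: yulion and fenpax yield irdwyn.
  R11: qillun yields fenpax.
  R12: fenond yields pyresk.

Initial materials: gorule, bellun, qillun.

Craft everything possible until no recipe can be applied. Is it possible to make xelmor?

No

xelmor would need lamkye, fenond, and fenpax (R4), but fenond is never obtained.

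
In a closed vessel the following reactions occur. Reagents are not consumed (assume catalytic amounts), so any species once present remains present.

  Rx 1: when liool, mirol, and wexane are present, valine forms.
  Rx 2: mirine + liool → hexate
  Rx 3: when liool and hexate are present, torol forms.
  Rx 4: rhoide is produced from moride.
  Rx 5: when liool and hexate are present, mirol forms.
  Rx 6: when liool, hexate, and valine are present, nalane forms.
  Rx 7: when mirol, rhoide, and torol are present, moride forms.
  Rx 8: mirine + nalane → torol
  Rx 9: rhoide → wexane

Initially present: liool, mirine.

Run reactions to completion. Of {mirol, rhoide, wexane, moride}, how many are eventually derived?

mirine and liool present → hexate forms (Rx 2).
liool and hexate present → mirol forms (Rx 5).
mirol: reached.
rhoide would need moride (Rx 4), but moride never forms.
wexane would need rhoide (Rx 9), but rhoide never forms.
moride would need mirol, rhoide, and torol (Rx 7), but rhoide never forms.
Reached: mirol — 1 of the 4.

1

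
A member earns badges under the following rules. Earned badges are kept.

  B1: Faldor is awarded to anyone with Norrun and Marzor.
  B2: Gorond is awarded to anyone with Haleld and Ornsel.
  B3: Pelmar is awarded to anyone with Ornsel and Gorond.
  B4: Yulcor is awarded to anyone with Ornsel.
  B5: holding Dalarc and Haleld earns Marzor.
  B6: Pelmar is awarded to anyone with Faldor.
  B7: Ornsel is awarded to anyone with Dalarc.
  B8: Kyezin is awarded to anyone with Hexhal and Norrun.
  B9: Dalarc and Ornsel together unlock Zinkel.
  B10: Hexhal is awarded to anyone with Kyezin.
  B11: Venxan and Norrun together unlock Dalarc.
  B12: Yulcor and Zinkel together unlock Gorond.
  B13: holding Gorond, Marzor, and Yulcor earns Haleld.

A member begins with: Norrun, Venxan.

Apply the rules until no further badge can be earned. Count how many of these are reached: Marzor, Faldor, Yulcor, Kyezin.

1

With Venxan and Norrun, Dalarc is earned (B11).
With Dalarc, Ornsel is earned (B7).
With Ornsel, Yulcor is earned (B4).
Marzor would need Dalarc and Haleld (B5), but Haleld is never earned.
Faldor would need Norrun and Marzor (B1), but Marzor is never earned.
Yulcor: reached.
Kyezin would need Hexhal and Norrun (B8), but Hexhal is never earned.
Reached: Yulcor — 1 of the 4.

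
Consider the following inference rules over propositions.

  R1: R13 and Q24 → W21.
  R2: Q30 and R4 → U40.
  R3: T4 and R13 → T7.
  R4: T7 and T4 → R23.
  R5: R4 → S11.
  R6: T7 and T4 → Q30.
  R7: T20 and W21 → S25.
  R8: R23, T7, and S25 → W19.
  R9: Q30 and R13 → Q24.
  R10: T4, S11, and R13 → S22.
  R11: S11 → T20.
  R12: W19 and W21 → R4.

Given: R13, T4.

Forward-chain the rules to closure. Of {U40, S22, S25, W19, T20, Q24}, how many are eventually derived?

From T4 and R13, R3 gives T7.
From T7 and T4, R6 gives Q30.
From Q30 and R13, R9 gives Q24.
U40 would need Q30 and R4 (R2), but R4 is never established.
S22 would need T4, S11, and R13 (R10), but S11 is never established.
S25 would need T20 and W21 (R7), but T20 is never established.
W19 would need R23, T7, and S25 (R8), but S25 is never established.
T20 would need S11 (R11), but S11 is never established.
Q24: reached.
Reached: Q24 — 1 of the 6.

1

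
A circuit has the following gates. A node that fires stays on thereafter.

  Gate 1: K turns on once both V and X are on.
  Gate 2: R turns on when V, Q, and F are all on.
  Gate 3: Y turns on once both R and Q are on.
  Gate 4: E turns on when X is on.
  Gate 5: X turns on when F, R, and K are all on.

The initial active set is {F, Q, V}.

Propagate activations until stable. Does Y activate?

V, Q, and F are on, so R turns on (Gate 2).
Gate 3: R and Q on → Y on.

Yes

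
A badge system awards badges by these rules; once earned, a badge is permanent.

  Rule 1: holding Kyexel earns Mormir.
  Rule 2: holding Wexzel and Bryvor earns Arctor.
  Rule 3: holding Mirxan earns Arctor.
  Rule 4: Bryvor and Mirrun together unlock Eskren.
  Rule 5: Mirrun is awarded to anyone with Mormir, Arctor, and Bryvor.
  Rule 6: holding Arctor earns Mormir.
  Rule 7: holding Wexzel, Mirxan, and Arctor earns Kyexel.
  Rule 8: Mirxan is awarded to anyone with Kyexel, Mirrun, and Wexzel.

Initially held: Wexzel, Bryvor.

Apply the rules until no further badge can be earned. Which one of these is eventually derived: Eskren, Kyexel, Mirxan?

With Wexzel and Bryvor, Arctor is earned (Rule 2).
With Arctor, Mormir is earned (Rule 6).
With Mormir, Arctor, and Bryvor, Mirrun is earned (Rule 5).
With Bryvor and Mirrun, Eskren is earned (Rule 4).
Kyexel would need Wexzel, Mirxan, and Arctor (Rule 7), but Mirxan is never earned. Mirxan would need Kyexel, Mirrun, and Wexzel (Rule 8), but Kyexel is never earned.

Eskren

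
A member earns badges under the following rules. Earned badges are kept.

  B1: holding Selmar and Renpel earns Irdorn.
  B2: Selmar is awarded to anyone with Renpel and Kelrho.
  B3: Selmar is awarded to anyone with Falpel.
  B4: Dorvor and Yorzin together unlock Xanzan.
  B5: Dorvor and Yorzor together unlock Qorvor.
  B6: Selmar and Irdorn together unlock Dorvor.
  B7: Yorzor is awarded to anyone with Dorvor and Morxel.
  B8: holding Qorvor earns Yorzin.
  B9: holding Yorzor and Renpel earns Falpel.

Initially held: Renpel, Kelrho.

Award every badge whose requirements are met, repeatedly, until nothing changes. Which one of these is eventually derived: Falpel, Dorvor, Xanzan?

With Renpel and Kelrho, Selmar is earned (B2).
With Selmar and Renpel, Irdorn is earned (B1).
With Selmar and Irdorn, Dorvor is earned (B6).
Falpel would need Yorzor and Renpel (B9), but Yorzor is never earned. Xanzan would need Dorvor and Yorzin (B4), but Yorzin is never earned.

Dorvor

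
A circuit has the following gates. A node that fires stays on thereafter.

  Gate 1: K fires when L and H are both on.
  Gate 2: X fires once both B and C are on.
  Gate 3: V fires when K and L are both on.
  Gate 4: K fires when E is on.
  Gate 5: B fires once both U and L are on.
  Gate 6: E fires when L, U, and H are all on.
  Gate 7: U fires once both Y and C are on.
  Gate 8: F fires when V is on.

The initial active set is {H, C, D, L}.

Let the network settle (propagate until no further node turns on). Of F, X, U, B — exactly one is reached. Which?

F

Gate 1: L and H on → K on.
K and L are on, so V fires (Gate 3).
V is on, so F fires (Gate 8).
U would need Y and C (Gate 7), but Y never turns on. B would need U and L (Gate 5), but U never turns on. X would need B and C (Gate 2), but B never turns on.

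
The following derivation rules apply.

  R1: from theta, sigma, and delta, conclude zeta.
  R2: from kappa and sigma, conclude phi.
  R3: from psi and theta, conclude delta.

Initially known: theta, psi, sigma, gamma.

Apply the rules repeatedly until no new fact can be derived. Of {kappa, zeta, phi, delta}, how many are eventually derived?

psi and theta hold, so delta follows (R3).
From theta, sigma, and delta, R1 gives zeta.
No rule produces kappa, and it is not given.
zeta: reached.
phi would need kappa and sigma (R2), but kappa is never established.
delta: reached.
Reached: zeta and delta — 2 of the 4.

2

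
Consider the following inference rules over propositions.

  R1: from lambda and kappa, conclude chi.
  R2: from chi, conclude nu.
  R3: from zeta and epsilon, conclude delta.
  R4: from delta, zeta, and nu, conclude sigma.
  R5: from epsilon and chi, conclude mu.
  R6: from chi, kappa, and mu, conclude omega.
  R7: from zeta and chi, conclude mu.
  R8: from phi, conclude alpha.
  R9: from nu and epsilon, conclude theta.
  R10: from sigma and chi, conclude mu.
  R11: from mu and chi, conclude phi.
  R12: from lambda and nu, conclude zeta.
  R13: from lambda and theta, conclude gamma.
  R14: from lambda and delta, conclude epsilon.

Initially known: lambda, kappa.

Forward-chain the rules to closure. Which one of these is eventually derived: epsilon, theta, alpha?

lambda and kappa hold, so chi follows (R1).
From chi, R2 gives nu.
From lambda and nu, R12 gives zeta.
From zeta and chi, R7 gives mu.
mu and chi hold, so phi follows (R11).
From phi, R8 gives alpha.
epsilon would need lambda and delta (R14), but delta is never established. theta would need nu and epsilon (R9), but epsilon is never established.

alpha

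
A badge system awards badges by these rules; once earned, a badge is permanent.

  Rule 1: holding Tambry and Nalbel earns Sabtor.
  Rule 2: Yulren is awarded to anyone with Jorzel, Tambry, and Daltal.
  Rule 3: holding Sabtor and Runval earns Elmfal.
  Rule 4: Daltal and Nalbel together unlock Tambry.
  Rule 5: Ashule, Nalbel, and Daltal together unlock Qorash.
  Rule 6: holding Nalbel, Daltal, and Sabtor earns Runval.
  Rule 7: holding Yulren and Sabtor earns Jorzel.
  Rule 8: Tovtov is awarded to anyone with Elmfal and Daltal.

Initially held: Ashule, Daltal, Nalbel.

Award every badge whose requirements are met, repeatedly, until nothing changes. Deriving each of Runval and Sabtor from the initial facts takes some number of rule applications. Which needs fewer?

Sabtor

Sabtor: With Daltal and Nalbel, Tambry is earned (Rule 4). With Tambry and Nalbel, Sabtor is earned (Rule 1). [2 rule applications]
Runval: With Daltal and Nalbel, Tambry is earned (Rule 4). With Tambry and Nalbel, Sabtor is earned (Rule 1). With Nalbel, Daltal, and Sabtor, Runval is earned (Rule 6). [3 rule applications]
Sabtor needs fewer.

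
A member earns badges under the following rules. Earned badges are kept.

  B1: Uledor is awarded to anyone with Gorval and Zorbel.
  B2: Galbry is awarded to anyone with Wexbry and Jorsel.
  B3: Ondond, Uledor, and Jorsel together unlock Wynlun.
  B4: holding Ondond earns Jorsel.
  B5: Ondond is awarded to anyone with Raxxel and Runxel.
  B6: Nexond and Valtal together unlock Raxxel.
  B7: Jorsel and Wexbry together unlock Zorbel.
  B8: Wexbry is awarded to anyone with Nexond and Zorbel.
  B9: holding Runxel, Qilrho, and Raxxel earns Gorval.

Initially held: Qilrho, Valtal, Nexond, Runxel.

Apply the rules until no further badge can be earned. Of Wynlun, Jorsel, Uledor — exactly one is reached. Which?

With Nexond and Valtal, Raxxel is earned (B6).
With Raxxel and Runxel, Ondond is earned (B5).
With Ondond, Jorsel is earned (B4).
Wynlun would need Ondond, Uledor, and Jorsel (B3), but Uledor is never earned. Uledor would need Gorval and Zorbel (B1), but Zorbel is never earned.

Jorsel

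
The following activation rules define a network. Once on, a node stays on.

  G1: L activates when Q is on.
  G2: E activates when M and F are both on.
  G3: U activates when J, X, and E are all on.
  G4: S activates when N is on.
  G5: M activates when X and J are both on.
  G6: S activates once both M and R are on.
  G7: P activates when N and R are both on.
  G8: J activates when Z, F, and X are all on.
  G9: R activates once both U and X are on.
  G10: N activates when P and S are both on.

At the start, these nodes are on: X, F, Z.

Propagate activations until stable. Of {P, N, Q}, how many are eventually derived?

P would need N and R (G7), but N never turns on.
N would need P and S (G10), but P never turns on.
No rule produces Q, and it is not given.
None of the 3 are reached.

0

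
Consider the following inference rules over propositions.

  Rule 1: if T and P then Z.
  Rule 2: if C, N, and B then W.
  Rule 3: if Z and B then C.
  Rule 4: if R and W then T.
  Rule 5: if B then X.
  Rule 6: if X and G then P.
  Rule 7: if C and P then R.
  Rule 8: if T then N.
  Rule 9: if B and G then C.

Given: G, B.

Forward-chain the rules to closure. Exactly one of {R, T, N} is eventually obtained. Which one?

R

B and G hold, so C follows (Rule 9).
B holds, so X follows (Rule 5).
X and G hold, so P follows (Rule 6).
C and P hold, so R follows (Rule 7).
T would need R and W (Rule 4), but W is never established. N would need T (Rule 8), but T is never established.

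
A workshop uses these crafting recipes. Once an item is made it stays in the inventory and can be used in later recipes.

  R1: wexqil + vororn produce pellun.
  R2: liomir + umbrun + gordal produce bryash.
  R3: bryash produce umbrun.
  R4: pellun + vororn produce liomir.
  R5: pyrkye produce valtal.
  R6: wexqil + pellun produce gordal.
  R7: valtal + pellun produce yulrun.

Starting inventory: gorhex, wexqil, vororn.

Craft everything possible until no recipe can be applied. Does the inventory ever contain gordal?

wexqil + vororn → pellun (R1).
Using R6, wexqil and pellun make gordal.

Yes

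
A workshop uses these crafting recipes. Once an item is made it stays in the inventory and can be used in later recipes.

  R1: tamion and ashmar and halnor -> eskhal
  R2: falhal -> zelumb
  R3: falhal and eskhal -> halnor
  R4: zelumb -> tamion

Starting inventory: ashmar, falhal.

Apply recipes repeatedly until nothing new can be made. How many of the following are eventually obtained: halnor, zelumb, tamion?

2

Using R2, falhal makes zelumb.
zelumb -> tamion (R4).
halnor would need falhal and eskhal (R3), but eskhal is never obtained.
zelumb: reached.
tamion: reached.
Reached: zelumb and tamion — 2 of the 3.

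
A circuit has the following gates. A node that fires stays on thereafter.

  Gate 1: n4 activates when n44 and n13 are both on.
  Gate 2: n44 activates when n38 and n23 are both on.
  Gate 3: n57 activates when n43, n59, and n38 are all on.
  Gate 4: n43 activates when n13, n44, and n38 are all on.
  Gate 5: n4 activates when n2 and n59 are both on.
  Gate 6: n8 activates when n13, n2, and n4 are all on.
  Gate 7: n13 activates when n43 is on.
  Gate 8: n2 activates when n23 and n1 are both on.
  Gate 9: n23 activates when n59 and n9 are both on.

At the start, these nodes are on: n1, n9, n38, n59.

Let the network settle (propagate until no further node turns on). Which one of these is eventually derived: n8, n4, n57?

Gate 9: n59 and n9 on → n23 on.
n23 and n1 are on, so n2 activates (Gate 8).
Gate 5: n2 and n59 on → n4 on.
n8 would need n13, n2, and n4 (Gate 6), but n13 never turns on. n57 would need n43, n59, and n38 (Gate 3), but n43 never turns on.

n4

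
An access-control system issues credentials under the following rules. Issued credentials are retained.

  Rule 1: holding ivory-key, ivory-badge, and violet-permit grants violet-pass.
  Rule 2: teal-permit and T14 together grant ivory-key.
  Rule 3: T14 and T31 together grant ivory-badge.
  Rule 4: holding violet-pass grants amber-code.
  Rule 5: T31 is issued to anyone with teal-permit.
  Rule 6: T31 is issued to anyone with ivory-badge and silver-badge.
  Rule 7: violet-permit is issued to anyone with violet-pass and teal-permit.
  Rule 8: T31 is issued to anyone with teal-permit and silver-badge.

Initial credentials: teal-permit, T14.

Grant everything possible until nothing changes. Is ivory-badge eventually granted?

Holding teal-permit grants T31 (Rule 5).
Holding T14 and T31 grants ivory-badge (Rule 3).

Yes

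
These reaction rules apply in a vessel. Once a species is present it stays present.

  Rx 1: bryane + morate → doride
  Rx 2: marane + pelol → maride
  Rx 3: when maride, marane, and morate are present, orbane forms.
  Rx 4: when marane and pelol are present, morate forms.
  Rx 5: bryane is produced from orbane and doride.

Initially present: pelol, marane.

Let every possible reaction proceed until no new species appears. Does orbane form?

Yes

marane and pelol present → morate forms (Rx 4).
marane and pelol present → maride forms (Rx 2).
maride, marane, and morate present → orbane forms (Rx 3).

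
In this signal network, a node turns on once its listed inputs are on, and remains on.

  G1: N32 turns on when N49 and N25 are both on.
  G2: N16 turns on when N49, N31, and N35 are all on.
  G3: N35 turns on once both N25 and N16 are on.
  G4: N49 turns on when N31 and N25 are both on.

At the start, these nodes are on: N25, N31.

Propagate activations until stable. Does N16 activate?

No

N16 would need N49, N31, and N35 (G2), but N35 never turns on.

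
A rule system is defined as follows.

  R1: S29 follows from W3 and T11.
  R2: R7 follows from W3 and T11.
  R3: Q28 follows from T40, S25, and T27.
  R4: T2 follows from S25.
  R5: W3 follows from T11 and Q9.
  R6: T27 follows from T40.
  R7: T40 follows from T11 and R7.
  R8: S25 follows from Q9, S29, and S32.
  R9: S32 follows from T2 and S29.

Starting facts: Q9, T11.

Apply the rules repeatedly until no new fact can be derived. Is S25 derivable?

S25 would need Q9, S29, and S32 (R8), but S32 is never established.

No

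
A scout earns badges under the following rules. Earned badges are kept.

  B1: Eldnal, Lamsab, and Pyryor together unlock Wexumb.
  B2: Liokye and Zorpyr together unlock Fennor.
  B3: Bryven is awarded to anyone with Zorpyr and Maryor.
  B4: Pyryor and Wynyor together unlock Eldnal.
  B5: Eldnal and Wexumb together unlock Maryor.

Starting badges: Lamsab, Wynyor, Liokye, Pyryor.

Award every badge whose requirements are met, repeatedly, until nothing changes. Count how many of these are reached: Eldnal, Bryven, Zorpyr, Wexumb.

2

With Pyryor and Wynyor, Eldnal is earned (B4).
With Eldnal, Lamsab, and Pyryor, Wexumb is earned (B1).
Eldnal: reached.
Bryven would need Zorpyr and Maryor (B3), but Zorpyr is never earned.
No rule produces Zorpyr, and it is not given.
Wexumb: reached.
Reached: Eldnal and Wexumb — 2 of the 4.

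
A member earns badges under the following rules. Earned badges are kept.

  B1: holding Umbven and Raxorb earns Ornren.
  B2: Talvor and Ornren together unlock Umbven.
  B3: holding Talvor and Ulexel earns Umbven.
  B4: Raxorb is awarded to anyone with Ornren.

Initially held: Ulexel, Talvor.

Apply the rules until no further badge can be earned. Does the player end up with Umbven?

Yes

With Talvor and Ulexel, Umbven is earned (B3).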